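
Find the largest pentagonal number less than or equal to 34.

22

Solve n(3n−1)/2 ≤ 34 for integer n.
n = 4 gives 22 ≤ 34, while n = 5 gives 35 > 34; so the answer is 22.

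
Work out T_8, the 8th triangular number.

36

The 8th triangular number is n(n+1)/2 with n = 8.
8·9/2 = 72/2 = 36.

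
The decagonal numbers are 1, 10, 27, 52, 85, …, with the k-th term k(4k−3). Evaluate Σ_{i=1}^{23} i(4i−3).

16468

Σ i(4i−3) = 4Σi² − 3Σi over i = 1..23.
Σi = 276 and Σi² = 4324.
4·4324 − 3·276 = 16468.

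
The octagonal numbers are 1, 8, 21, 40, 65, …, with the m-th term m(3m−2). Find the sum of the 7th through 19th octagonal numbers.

Σ i(3i−2) = 3Σi² − 2Σi over i = 7..19.
Σi = 190 − 21 = 169 and Σi² = 2470 − 91 = 2379.
3·2379 − 2·169 = 6799.

6799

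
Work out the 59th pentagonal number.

5192

The 59th pentagonal number is n(3n−1)/2 with n = 59.
59·(3·59 − 1)/2 = 59·176/2 = 59·88 = 5192.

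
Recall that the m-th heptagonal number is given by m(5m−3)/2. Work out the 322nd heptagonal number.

258727

The 322nd heptagonal number is n(5n−3)/2 with n = 322.
322·(5·322 − 3)/2 = 322·1607/2 = 258727.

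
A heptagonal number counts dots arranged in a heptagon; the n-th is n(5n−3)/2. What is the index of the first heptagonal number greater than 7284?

55

Solve n(5n−3)/2 > 7284 for integer n.
The largest n with value ≤ 7284 is 54 (since 7209 ≤ 7284 < 7480), so the first above is n = 55, value 7480.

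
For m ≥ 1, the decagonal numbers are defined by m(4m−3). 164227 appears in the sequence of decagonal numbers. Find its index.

203

Set n(4n−3) = 164227, giving 4n² − 3n − 164227 = 0.
The discriminant is 9 + 16·164227 = 2627641, and √2627641 = 1621.
So n = (3 + 1621) / 8 = 1624/8 = 203.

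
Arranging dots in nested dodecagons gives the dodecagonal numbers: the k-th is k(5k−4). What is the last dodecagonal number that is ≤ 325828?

324105

Solve n(5n−4) ≤ 325828 for integer n.
n = 255 gives 324105 ≤ 325828, while n = 256 gives 326656 > 325828; so the answer is 324105.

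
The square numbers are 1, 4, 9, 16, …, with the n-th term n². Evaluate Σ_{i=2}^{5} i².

Σ_{i=2}^{5} i² = 55 − 1 = 54.

54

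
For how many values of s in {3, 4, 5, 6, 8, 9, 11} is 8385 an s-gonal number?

s = 3: P(3, 129) = 8385. ✓
s = 4: P(4, 91) = 8281 and P(4, 92) = 8464; 8385 is not s-gonal.
s = 5: P(5, 74) = 8177 and P(5, 75) = 8400; 8385 is not s-gonal.
s = 6: P(6, 65) = 8385. ✓
s = 8: P(8, 53) = 8321 and P(8, 54) = 8640; 8385 is not s-gonal.
s = 9: P(9, 49) = 8281 and P(9, 50) = 8625; 8385 is not s-gonal.
s = 11: P(11, 43) = 8170 and P(11, 44) = 8558; 8385 is not s-gonal.
Hits: s ∈ {3, 6} → 2.

2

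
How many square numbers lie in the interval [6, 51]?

5

The n-th square number is n².
Smallest index with value ≥ 6: n = 3 (giving 9).
Largest index with value ≤ 51: n = 7 (giving 49).
Indices 3 through 7: 5 terms.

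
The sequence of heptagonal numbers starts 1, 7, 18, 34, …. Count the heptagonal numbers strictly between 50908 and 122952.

The n-th heptagonal number is n(5n−3)/2.
Smallest index with value > 50908: n = 144 (giving 51624).
Largest index with value < 122952: n = 222 (giving 122877).
Indices 144 through 222: 79 terms.

79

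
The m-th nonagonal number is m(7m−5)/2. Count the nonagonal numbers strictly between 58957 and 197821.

108

The n-th nonagonal number is n(7n−5)/2.
Smallest index with value > 58957: n = 131 (giving 59736).
Largest index with value < 197821: n = 238 (giving 197659).
Indices 131 through 238: 108 terms.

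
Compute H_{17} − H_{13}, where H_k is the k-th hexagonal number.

17·(2·17 − 1) = 561 and 13·(2·13 − 1) = 325.
Difference: 561 − 325 = 236.

236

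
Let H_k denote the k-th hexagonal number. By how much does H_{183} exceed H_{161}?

15114

183·(2·183 − 1) = 66795 and 161·(2·161 − 1) = 51681.
Difference: 66795 − 51681 = 15114.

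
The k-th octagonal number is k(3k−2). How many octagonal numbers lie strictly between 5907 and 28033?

52

The n-th octagonal number is n(3n−2).
Smallest index with value > 5907: n = 45 (giving 5985).
Largest index with value < 28033: n = 96 (giving 27456).
Indices 45 through 96: 52 terms.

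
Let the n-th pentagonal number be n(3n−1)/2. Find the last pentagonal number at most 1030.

Solve n(3n−1)/2 ≤ 1030 for integer n.
n = 26 gives 1001 ≤ 1030, while n = 27 gives 1080 > 1030; so the answer is 1001.

1001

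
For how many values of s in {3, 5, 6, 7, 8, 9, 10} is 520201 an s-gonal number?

s = 3: P(3, 1019) = 519690 and P(3, 1020) = 520710; 520201 is not s-gonal.
s = 5: P(5, 589) = 520087 and P(5, 590) = 521855; 520201 is not s-gonal.
s = 6: P(6, 510) = 519690 and P(6, 511) = 521731; 520201 is not s-gonal.
s = 7: P(7, 456) = 519156 and P(7, 457) = 521437; 520201 is not s-gonal.
s = 8: P(8, 416) = 518336 and P(8, 417) = 520833; 520201 is not s-gonal.
s = 9: P(9, 385) = 517825 and P(9, 386) = 520521; 520201 is not s-gonal.
s = 10: P(10, 361) = 520201. ✓
Hits: s ∈ {10} → 1.

1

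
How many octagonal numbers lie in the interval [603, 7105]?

35

The n-th octagonal number is n(3n−2).
Smallest index with value ≥ 603: n = 15 (giving 645).
Largest index with value ≤ 7105: n = 49 (giving 7105).
Indices 15 through 49: 35 terms.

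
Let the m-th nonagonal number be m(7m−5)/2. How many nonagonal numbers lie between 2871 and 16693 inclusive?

The n-th nonagonal number is n(7n−5)/2.
Smallest index with value ≥ 2871: n = 29 (giving 2871).
Largest index with value ≤ 16693: n = 69 (giving 16491).
Indices 29 through 69: 41 terms.

41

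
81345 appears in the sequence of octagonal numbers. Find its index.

165

Set n(3n−2) = 81345, giving 3n² − 2n − 81345 = 0.
So n = (2 + 988) / 6 = 990/6 = 165.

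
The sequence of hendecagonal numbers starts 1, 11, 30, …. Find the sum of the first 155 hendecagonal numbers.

5597670

Σ i(9i−7)/2 = (9Σi² − 7Σi) / 2 over i = 1..155.
Σi = 12090 and Σi² = 1253330.
(9·1253330 − 7·12090) / 2 = 11195340/2 = 5597670.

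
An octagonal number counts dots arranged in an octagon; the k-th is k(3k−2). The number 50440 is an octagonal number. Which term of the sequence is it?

Set n(3n−2) = 50440, giving 3n² − 2n − 50440 = 0.
The discriminant is 4 + 12·50440 = 605284, and √605284 = 778.
So n = (2 + 778) / 6 = 780/6 = 130.
Check: 130·(3·130 − 2) = 50440. ✓

130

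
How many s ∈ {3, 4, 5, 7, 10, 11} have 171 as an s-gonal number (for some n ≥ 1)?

1

s = 3: P(3, 18) = 171. ✓
s = 4: P(4, 13) = 169 and P(4, 14) = 196; 171 is not s-gonal.
s = 5: P(5, 10) = 145 and P(5, 11) = 176; 171 is not s-gonal.
s = 7: P(7, 8) = 148 and P(7, 9) = 189; 171 is not s-gonal.
s = 10: P(10, 6) = 126 and P(10, 7) = 175; 171 is not s-gonal.
s = 11: P(11, 6) = 141 and P(11, 7) = 196; 171 is not s-gonal.
Hits: s ∈ {3} → 1.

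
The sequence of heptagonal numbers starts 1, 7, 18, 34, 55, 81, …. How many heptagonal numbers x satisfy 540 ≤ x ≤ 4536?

The n-th heptagonal number is n(5n−3)/2.
Smallest index with value ≥ 540: n = 15 (giving 540).
Largest index with value ≤ 4536: n = 42 (giving 4347).
Indices 15 through 42: 28 terms.

28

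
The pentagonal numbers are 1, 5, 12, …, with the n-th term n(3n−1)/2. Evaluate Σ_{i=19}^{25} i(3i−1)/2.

Σ i(3i−1)/2 = (3Σi² − Σi) / 2 over i = 19..25.
Σi = 325 − 171 = 154 and Σi² = 5525 − 2109 = 3416.
(3·3416 − 1·154) / 2 = 10094/2 = 5047.

5047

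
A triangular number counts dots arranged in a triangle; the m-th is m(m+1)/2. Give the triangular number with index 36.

666

36·37/2 = 1332/2 = 666.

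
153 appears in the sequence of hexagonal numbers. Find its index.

9

Set n(2n−1) = 153, giving 2n² − n − 153 = 0.
So n = (1 + 35) / 4 = 36/4 = 9.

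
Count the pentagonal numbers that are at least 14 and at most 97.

The n-th pentagonal number is n(3n−1)/2.
Smallest index with value ≥ 14: n = 4 (giving 22).
Largest index with value ≤ 97: n = 8 (giving 92).
Indices 4 through 8: 5 terms.

5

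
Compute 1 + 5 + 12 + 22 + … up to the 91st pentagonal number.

Σ i(3i−1)/2 = (3Σi² − Σi) / 2 over i = 1..91.
Σi = 4186 and Σi² = 255346.
(3·255346 − 1·4186) / 2 = 761852/2 = 380926.

380926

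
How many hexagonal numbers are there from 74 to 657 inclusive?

The n-th hexagonal number is n(2n−1).
Smallest index with value ≥ 74: n = 7 (giving 91).
Largest index with value ≤ 657: n = 18 (giving 630).
Indices 7 through 18: 12 terms.

12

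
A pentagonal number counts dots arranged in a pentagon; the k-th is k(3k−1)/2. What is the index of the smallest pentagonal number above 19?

4

Solve n(3n−1)/2 > 19 for integer n.
The largest n with value ≤ 19 is 3 (since 12 ≤ 19 < 22), so the first above is n = 4, value 22.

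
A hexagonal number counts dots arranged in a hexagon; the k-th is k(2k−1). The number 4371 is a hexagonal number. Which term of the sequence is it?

47

Set n(2n−1) = 4371, giving 2n² − n − 4371 = 0.
The discriminant is 1 + 8·4371 = 34969, and √34969 = 187.
So n = (1 + 187) / 4 = 188/4 = 47.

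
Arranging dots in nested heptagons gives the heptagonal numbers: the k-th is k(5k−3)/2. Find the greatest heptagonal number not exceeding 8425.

Solve n(5n−3)/2 ≤ 8425 for integer n.
n = 58 gives 8323 ≤ 8425, while n = 59 gives 8614 > 8425; so the answer is 8323.

8323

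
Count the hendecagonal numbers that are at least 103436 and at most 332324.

121

The n-th hendecagonal number is n(9n−7)/2.
Smallest index with value ≥ 103436: n = 152 (giving 103436).
Largest index with value ≤ 332324: n = 272 (giving 331976).
Indices 152 through 272: 121 terms.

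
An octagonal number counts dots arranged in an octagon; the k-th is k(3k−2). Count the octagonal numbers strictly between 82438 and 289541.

The n-th octagonal number is n(3n−2).
Smallest index with value > 82438: n = 167 (giving 83333).
Largest index with value < 289541: n = 310 (giving 287680).
Indices 167 through 310: 144 terms.

144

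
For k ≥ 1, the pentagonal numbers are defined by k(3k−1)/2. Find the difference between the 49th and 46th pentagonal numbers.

49·(3·49 − 1)/2 = 3577 and 46·(3·46 − 1)/2 = 3151.
Difference: 3577 − 3151 = 426.

426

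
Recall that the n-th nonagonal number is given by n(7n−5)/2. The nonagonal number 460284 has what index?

Set n(7n−5)/2 = 460284, giving 7n² − 5n − 920568 = 0.
The discriminant is 25 + 56·460284 = 25775929, and √25775929 = 5077.
So n = (5 + 5077) / 14 = 5082/14 = 363.
Check: 363·(7·363 − 5)/2 = 460284. ✓

363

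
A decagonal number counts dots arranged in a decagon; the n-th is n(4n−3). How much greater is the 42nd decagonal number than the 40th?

42·(4·42 − 3) = 6930 and 40·(4·40 − 3) = 6280.
Difference: 6930 − 6280 = 650.

650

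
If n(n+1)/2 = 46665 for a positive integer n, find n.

Set n(n+1)/2 = 46665, giving n² + n − 93330 = 0.
The discriminant is 1 + 8·46665 = 373321, and √373321 = 611.
So n = (-1 + 611) / 2 = 610/2 = 305.

305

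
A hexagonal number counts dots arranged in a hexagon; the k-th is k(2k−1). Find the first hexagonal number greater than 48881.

Solve n(2n−1) > 48881 for integer n.
The largest n with value ≤ 48881 is 156 (since 48516 ≤ 48881 < 49141), so the first above is n = 157, value 49141.

49141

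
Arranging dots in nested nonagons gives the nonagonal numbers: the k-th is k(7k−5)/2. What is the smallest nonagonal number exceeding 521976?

523224

Solve n(7n−5)/2 > 521976 for integer n.
The largest n with value ≤ 521976 is 386 (since 520521 ≤ 521976 < 523224), so the first above is n = 387, value 523224.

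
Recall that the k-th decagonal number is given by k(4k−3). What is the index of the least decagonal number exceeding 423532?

Solve n(4n−3) > 423532 for integer n.
The largest n with value ≤ 423532 is 325 (since 421525 ≤ 423532 < 424126), so the first above is n = 326, value 424126.

326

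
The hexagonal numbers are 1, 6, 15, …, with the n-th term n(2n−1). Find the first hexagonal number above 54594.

54946

Solve n(2n−1) > 54594 for integer n.
The largest n with value ≤ 54594 is 165 (since 54285 ≤ 54594 < 54946), so the first above is n = 166, value 54946.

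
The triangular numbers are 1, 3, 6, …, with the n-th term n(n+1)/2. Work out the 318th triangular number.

50721

The 318th triangular number is n(n+1)/2 with n = 318.
318·319/2 = 101442/2 = 50721.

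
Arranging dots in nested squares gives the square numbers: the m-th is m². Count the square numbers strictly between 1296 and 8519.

56

The n-th square number is n².
Smallest index with value > 1296: n = 37 (giving 1369).
Largest index with value < 8519: n = 92 (giving 8464).
Indices 37 through 92: 56 terms.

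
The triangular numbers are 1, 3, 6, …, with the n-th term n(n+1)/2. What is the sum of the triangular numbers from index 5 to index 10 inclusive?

Σ i(i+1)/2 = (Σi² + Σi) / 2 over i = 5..10.
Σi = 55 − 10 = 45 and Σi² = 385 − 30 = 355.
(1·355 + 1·45) / 2 = 400/2 = 200.

200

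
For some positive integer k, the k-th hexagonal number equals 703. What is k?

Set n(2n−1) = 703, giving 2n² − n − 703 = 0.
The discriminant is 1 + 8·703 = 5625, and √5625 = 75.
So n = (1 + 75) / 4 = 76/4 = 19.
Check: 19·(2·19 − 1) = 703. ✓

19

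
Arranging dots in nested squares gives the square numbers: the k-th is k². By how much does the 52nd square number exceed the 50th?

204

52² = 2704 and 50² = 2500.
Difference: 2704 − 2500 = 204.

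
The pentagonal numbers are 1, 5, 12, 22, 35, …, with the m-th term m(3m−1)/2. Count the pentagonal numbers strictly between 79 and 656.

14

The n-th pentagonal number is n(3n−1)/2.
Smallest index with value > 79: n = 8 (giving 92).
Largest index with value < 656: n = 21 (giving 651).
Indices 8 through 21: 14 terms.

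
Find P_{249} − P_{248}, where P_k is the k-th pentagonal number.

745

Consecutive pentagonal numbers differ by 3n − 2: here 3·249 − 2 = 745.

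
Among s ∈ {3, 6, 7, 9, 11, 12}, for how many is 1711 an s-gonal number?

1

s = 3: P(3, 58) = 1711. ✓
s = 6: P(6, 29) = 1653 and P(6, 30) = 1770; 1711 is not s-gonal.
s = 7: P(7, 26) = 1651 and P(7, 27) = 1782; 1711 is not s-gonal.
s = 9: P(9, 22) = 1639 and P(9, 23) = 1794; 1711 is not s-gonal.
s = 11: P(11, 19) = 1558 and P(11, 20) = 1730; 1711 is not s-gonal.
s = 12: P(12, 18) = 1548 and P(12, 19) = 1729; 1711 is not s-gonal.
Hits: s ∈ {3} → 1.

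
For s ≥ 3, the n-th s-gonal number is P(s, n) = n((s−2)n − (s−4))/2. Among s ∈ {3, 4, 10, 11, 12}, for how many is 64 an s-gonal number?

s = 3: P(3, 10) = 55 and P(3, 11) = 66; 64 is not s-gonal.
s = 4: P(4, 8) = 64. ✓
s = 10: P(10, 4) = 52 and P(10, 5) = 85; 64 is not s-gonal.
s = 11: P(11, 4) = 58 and P(11, 5) = 95; 64 is not s-gonal.
s = 12: P(12, 4) = 64. ✓
Hits: s ∈ {4, 12} → 2.

2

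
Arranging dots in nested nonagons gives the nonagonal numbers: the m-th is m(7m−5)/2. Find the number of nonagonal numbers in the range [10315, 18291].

18

The n-th nonagonal number is n(7n−5)/2.
Smallest index with value ≥ 10315: n = 55 (giving 10450).
Largest index with value ≤ 18291: n = 72 (giving 17964).
Indices 55 through 72: 18 terms.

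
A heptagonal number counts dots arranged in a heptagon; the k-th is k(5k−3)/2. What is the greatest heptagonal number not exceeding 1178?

1177

Solve n(5n−3)/2 ≤ 1178 for integer n.
n = 22 gives 1177 ≤ 1178, while n = 23 gives 1288 > 1178; so the answer is 1177.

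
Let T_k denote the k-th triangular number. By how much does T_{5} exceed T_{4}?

Consecutive triangular numbers differ by n: T_{5} − T_{4} = 5.

5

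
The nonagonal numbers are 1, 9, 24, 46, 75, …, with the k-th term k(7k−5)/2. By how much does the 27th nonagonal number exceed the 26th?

183

Consecutive nonagonal numbers differ by 7n − 6: here 7·27 − 6 = 183.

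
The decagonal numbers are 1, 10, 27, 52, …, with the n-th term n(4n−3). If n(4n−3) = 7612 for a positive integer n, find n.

44

Set n(4n−3) = 7612, giving 4n² − 3n − 7612 = 0.
So n = (3 + 349) / 8 = 352/8 = 44.
Check: 44·(4·44 − 3) = 7612. ✓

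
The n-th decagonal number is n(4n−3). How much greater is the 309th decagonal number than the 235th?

309·(4·309 − 3) = 380997 and 235·(4·235 − 3) = 220195.
Difference: 380997 − 220195 = 160802.

160802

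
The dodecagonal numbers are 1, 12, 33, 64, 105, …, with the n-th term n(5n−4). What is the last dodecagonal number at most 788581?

Solve n(5n−4) ≤ 788581 for integer n.
n = 397 gives 786457 ≤ 788581, while n = 398 gives 790428 > 788581; so the answer is 786457.

786457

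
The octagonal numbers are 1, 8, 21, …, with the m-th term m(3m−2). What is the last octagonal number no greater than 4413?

4256

Solve n(3n−2) ≤ 4413 for integer n.
n = 38 gives 4256 ≤ 4413, while n = 39 gives 4485 > 4413; so the answer is 4256.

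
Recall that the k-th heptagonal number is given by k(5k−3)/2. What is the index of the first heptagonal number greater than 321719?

360

Solve n(5n−3)/2 > 321719 for integer n.
The largest n with value ≤ 321719 is 359 (since 321664 ≤ 321719 < 323460), so the first above is n = 360, value 323460.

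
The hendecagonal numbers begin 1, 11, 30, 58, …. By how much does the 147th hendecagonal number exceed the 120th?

147·(9·147 − 7)/2 = 96726 and 120·(9·120 − 7)/2 = 64380.
Difference: 96726 − 64380 = 32346.

32346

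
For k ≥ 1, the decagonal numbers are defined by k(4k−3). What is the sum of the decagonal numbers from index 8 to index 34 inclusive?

52479

Σ i(4i−3) = 4Σi² − 3Σi over i = 8..34.
Σi = 595 − 28 = 567 and Σi² = 13685 − 140 = 13545.
4·13545 − 3·567 = 52479.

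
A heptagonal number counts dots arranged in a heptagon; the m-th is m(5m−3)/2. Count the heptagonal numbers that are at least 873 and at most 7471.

The n-th heptagonal number is n(5n−3)/2.
Smallest index with value ≥ 873: n = 19 (giving 874).
Largest index with value ≤ 7471: n = 54 (giving 7209).
Indices 19 through 54: 36 terms.

36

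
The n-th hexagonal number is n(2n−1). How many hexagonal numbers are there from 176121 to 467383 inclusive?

The n-th hexagonal number is n(2n−1).
Smallest index with value ≥ 176121: n = 297 (giving 176121).
Largest index with value ≤ 467383: n = 483 (giving 466095).
Indices 297 through 483: 187 terms.

187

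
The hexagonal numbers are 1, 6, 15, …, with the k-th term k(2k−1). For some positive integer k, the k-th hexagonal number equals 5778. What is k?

Set n(2n−1) = 5778, giving 2n² − n − 5778 = 0.
So n = (1 + 215) / 4 = 216/4 = 54.

54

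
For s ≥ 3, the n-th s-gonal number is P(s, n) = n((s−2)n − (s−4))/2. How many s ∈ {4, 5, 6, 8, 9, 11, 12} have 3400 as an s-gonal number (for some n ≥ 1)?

1

s = 4: P(4, 58) = 3364 and P(4, 59) = 3481; 3400 is not s-gonal.
s = 5: P(5, 47) = 3290 and P(5, 48) = 3432; 3400 is not s-gonal.
s = 6: P(6, 41) = 3321 and P(6, 42) = 3486; 3400 is not s-gonal.
s = 8: P(8, 34) = 3400. ✓
s = 9: P(9, 31) = 3286 and P(9, 32) = 3504; 3400 is not s-gonal.
s = 11: P(11, 27) = 3186 and P(11, 28) = 3430; 3400 is not s-gonal.
s = 12: P(12, 26) = 3276 and P(12, 27) = 3537; 3400 is not s-gonal.
Hits: s ∈ {8} → 1.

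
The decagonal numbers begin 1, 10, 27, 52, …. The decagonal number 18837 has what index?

Set n(4n−3) = 18837, giving 4n² − 3n − 18837 = 0.
The discriminant is 9 + 16·18837 = 301401, and √301401 = 549.
So n = (3 + 549) / 8 = 552/8 = 69.
Check: 69·(4·69 − 3) = 18837. ✓

69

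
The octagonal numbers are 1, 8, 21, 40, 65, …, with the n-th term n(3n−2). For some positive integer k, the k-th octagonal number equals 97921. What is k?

Set n(3n−2) = 97921, giving 3n² − 2n − 97921 = 0.
The discriminant is 4 + 12·97921 = 1175056, and √1175056 = 1084.
So n = (2 + 1084) / 6 = 1086/6 = 181.

181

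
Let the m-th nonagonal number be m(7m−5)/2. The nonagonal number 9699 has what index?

53

Set n(7n−5)/2 = 9699, giving 7n² − 5n − 19398 = 0.
The discriminant is 25 + 56·9699 = 543169, and √543169 = 737.
So n = (5 + 737) / 14 = 742/14 = 53.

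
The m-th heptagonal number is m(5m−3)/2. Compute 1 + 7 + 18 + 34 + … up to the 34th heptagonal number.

33320

Σ i(5i−3)/2 = (5Σi² − 3Σi) / 2 over i = 1..34.
Σi = 595 and Σi² = 13685.
(5·13685 − 3·595) / 2 = 66640/2 = 33320.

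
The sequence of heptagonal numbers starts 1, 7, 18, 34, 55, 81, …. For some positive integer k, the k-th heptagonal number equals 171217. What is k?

Set n(5n−3)/2 = 171217, giving 5n² − 3n − 342434 = 0.
The discriminant is 9 + 40·171217 = 6848689, and √6848689 = 2617.
So n = (3 + 2617) / 10 = 2620/10 = 262.
Check: 262·(5·262 − 3)/2 = 171217. ✓

262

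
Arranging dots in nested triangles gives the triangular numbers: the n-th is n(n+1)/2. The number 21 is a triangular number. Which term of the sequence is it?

6

Set n(n+1)/2 = 21, giving n² + n − 42 = 0.
The discriminant is 1 + 8·21 = 169, and √169 = 13.
So n = (-1 + 13) / 2 = 12/2 = 6.
Check: 6·7/2 = 21. ✓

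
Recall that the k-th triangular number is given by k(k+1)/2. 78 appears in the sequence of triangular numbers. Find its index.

Set n(n+1)/2 = 78, giving n² + n − 156 = 0.
So n = (-1 + 25) / 2 = 24/2 = 12.

12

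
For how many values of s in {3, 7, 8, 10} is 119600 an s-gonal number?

s = 3: P(3, 488) = 119316 and P(3, 489) = 119805; 119600 is not s-gonal.
s = 7: P(7, 219) = 119574 and P(7, 220) = 120670; 119600 is not s-gonal.
s = 8: P(8, 200) = 119600. ✓
s = 10: P(10, 173) = 119197 and P(10, 174) = 120582; 119600 is not s-gonal.
Hits: s ∈ {8} → 1.

1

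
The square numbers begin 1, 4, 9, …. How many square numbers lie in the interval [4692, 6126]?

10

The n-th square number is n².
Smallest index with value ≥ 4692: n = 69 (giving 4761).
Largest index with value ≤ 6126: n = 78 (giving 6084).
Indices 69 through 78: 10 terms.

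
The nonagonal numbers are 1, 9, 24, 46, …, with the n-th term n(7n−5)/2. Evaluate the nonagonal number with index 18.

1089

18·(7·18 − 5)/2 = 18·121/2 = 1089.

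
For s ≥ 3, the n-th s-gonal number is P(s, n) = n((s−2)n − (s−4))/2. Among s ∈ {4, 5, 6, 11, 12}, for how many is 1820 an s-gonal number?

1

s = 4: P(4, 42) = 1764 and P(4, 43) = 1849; 1820 is not s-gonal.
s = 5: P(5, 35) = 1820. ✓
s = 6: P(6, 30) = 1770 and P(6, 31) = 1891; 1820 is not s-gonal.
s = 11: P(11, 20) = 1730 and P(11, 21) = 1911; 1820 is not s-gonal.
s = 12: P(12, 19) = 1729 and P(12, 20) = 1920; 1820 is not s-gonal.
Hits: s ∈ {5} → 1.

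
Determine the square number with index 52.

2704

52² = 2704.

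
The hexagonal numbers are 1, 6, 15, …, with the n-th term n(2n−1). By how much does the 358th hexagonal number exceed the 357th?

1429

Consecutive hexagonal numbers differ by 4n − 3: here 4·358 − 3 = 1429.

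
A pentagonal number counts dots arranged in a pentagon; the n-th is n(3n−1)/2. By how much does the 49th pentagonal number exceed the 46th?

426

49·(3·49 − 1)/2 = 3577 and 46·(3·46 − 1)/2 = 3151.
Difference: 3577 − 3151 = 426.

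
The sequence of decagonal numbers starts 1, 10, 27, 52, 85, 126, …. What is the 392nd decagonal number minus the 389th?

392·(4·392 − 3) = 613480 and 389·(4·389 − 3) = 604117.
Difference: 613480 − 604117 = 9363.

9363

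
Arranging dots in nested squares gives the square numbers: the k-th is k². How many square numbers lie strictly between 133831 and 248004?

132

The n-th square number is n².
Smallest index with value > 133831: n = 366 (giving 133956).
Largest index with value < 248004: n = 497 (giving 247009).
Indices 366 through 497: 132 terms.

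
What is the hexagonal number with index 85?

The 85th hexagonal number is n(2n−1) with n = 85.
85·(2·85 − 1) = 85·169 = 14365.

14365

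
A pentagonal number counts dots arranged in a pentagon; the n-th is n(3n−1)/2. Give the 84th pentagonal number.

The 84th pentagonal number is n(3n−1)/2 with n = 84.
84·(3·84 − 1)/2 = 84·251/2 = 10542.

10542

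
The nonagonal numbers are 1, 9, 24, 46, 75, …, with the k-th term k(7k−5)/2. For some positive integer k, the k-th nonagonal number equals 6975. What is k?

Set n(7n−5)/2 = 6975, giving 7n² − 5n − 13950 = 0.
The discriminant is 25 + 56·6975 = 390625, and √390625 = 625.
So n = (5 + 625) / 14 = 630/14 = 45.

45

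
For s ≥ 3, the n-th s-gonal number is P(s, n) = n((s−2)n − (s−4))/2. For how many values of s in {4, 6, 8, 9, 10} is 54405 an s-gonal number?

s = 4: P(4, 233) = 54289 and P(4, 234) = 54756; 54405 is not s-gonal.
s = 6: P(6, 165) = 54285 and P(6, 166) = 54946; 54405 is not s-gonal.
s = 8: P(8, 135) = 54405. ✓
s = 9: P(9, 125) = 54375 and P(9, 126) = 55251; 54405 is not s-gonal.
s = 10: P(10, 117) = 54405. ✓
Hits: s ∈ {8, 10} → 2.

2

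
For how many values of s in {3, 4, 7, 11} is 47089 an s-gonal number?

s = 3: P(3, 306) = 46971 and P(3, 307) = 47278; 47089 is not s-gonal.
s = 4: P(4, 217) = 47089. ✓
s = 7: P(7, 137) = 46717 and P(7, 138) = 47403; 47089 is not s-gonal.
s = 11: P(11, 102) = 46461 and P(11, 103) = 47380; 47089 is not s-gonal.
Hits: s ∈ {4} → 1.

1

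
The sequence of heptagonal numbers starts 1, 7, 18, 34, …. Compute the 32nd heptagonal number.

2512

The 32nd heptagonal number is n(5n−3)/2 with n = 32.
32·(5·32 − 3)/2 = 32·157/2 = 2512.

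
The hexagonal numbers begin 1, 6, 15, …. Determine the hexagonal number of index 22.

946

22·(2·22 − 1) = 22·43 = 946.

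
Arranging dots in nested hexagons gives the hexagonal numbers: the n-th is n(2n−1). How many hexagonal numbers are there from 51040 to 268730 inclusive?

207

The n-th hexagonal number is n(2n−1).
Smallest index with value ≥ 51040: n = 160 (giving 51040).
Largest index with value ≤ 268730: n = 366 (giving 267546).
Indices 160 through 366: 207 terms.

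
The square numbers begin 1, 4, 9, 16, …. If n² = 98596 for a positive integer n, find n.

We need n² = 98596, so n = √98596 = 314.

314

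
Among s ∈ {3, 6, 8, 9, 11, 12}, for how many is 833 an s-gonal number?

s = 3: P(3, 40) = 820 and P(3, 41) = 861; 833 is not s-gonal.
s = 6: P(6, 20) = 780 and P(6, 21) = 861; 833 is not s-gonal.
s = 8: P(8, 17) = 833. ✓
s = 9: P(9, 15) = 750 and P(9, 16) = 856; 833 is not s-gonal.
s = 11: P(11, 14) = 833. ✓
s = 12: P(12, 13) = 793 and P(12, 14) = 924; 833 is not s-gonal.
Hits: s ∈ {8, 11} → 2.

2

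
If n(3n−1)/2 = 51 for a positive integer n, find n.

6

Set n(3n−1)/2 = 51, giving 3n² − n − 102 = 0.
The discriminant is 1 + 24·51 = 1225, and √1225 = 35.
So n = (1 + 35) / 6 = 36/6 = 6.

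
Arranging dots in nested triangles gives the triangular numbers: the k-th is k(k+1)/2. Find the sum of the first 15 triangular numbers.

Σ i(i+1)/2 = (Σi² + Σi) / 2 over i = 1..15.
Σi = 120 and Σi² = 1240.
(1·1240 + 1·120) / 2 = 1360/2 = 680.

680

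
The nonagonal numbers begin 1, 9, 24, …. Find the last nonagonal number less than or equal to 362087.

359841

Solve n(7n−5)/2 ≤ 362087 for integer n.
n = 321 gives 359841 ≤ 362087, while n = 322 gives 362089 > 362087; so the answer is 359841.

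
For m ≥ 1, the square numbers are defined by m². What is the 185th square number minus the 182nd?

1101

185² = 34225 and 182² = 33124.
Difference: 34225 − 33124 = 1101.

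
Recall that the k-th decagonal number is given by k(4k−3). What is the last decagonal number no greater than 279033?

Solve n(4n−3) ≤ 279033 for integer n.
n = 264 gives 277992 ≤ 279033, while n = 265 gives 280105 > 279033; so the answer is 277992.

277992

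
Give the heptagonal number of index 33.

2673

The 33rd heptagonal number is n(5n−3)/2 with n = 33.
33·(5·33 − 3)/2 = 33·162/2 = 33·81 = 2673.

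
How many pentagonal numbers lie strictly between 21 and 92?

The n-th pentagonal number is n(3n−1)/2.
Smallest index with value > 21: n = 4 (giving 22).
Largest index with value < 92: n = 7 (giving 70).
Indices 4 through 7: 4 terms.

4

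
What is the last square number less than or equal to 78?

Solve n² ≤ 78 for integer n.
n = 8 gives 64 ≤ 78, while n = 9 gives 81 > 78; so the answer is 64.

64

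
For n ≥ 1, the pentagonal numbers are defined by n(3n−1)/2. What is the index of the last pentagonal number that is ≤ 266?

Solve n(3n−1)/2 ≤ 266 for integer n.
n = 13 gives 247 ≤ 266, while n = 14 gives 287 > 266; so the answer is index 13.

13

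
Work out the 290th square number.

84100

The 290th square number is n² with n = 290.
290² = 84100.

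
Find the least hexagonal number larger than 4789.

4950

Solve n(2n−1) > 4789 for integer n.
The largest n with value ≤ 4789 is 49 (since 4753 ≤ 4789 < 4950), so the first above is n = 50, value 4950.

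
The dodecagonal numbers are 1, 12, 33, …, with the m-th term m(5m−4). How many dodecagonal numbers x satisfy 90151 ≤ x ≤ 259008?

94

The n-th dodecagonal number is n(5n−4).
Smallest index with value ≥ 90151: n = 135 (giving 90585).
Largest index with value ≤ 259008: n = 228 (giving 259008).
Indices 135 through 228: 94 terms.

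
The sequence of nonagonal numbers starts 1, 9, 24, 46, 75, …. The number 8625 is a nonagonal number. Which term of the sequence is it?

Set n(7n−5)/2 = 8625, giving 7n² − 5n − 17250 = 0.
The discriminant is 25 + 56·8625 = 483025, and √483025 = 695.
So n = (5 + 695) / 14 = 700/14 = 50.

50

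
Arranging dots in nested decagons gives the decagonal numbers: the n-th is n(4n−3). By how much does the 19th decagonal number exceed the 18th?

145

Consecutive decagonal numbers differ by 8n − 7: here 8·19 − 7 = 145.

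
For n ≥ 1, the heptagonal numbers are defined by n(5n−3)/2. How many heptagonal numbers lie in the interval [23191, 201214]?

The n-th heptagonal number is n(5n−3)/2.
Smallest index with value ≥ 23191: n = 97 (giving 23377).
Largest index with value ≤ 201214: n = 284 (giving 201214).
Indices 97 through 284: 188 terms.

188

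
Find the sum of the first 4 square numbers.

Σ_{i=1}^{4} i² = 4·5·9/6 = 30.

30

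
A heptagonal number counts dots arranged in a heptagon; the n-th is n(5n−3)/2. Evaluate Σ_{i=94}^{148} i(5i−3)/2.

2037805

Σ i(5i−3)/2 = (5Σi² − 3Σi) / 2 over i = 94..148.
Σi = 11026 − 4371 = 6655 and Σi² = 1091574 − 272459 = 819115.
(5·819115 − 3·6655) / 2 = 4075610/2 = 2037805.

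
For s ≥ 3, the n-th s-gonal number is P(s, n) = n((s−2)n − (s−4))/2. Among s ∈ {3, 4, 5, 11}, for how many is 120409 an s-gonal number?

1

s = 3: P(3, 490) = 120295 and P(3, 491) = 120786; 120409 is not s-gonal.
s = 4: P(4, 347) = 120409. ✓
s = 5: P(5, 283) = 119992 and P(5, 284) = 120842; 120409 is not s-gonal.
s = 11: P(11, 163) = 118990 and P(11, 164) = 120458; 120409 is not s-gonal.
Hits: s ∈ {4} → 1.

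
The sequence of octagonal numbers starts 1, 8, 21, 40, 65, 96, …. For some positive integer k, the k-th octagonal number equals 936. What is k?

18

Set n(3n−2) = 936, giving 3n² − 2n − 936 = 0.
So n = (2 + 106) / 6 = 108/6 = 18.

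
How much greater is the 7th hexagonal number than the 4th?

7·(2·7 − 1) = 91 and 4·(2·4 − 1) = 28.
Difference: 91 − 28 = 63.

63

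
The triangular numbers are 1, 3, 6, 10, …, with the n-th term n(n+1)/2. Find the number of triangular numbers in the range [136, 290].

The n-th triangular number is n(n+1)/2.
Smallest index with value ≥ 136: n = 16 (giving 136).
Largest index with value ≤ 290: n = 23 (giving 276).
Indices 16 through 23: 8 terms.

8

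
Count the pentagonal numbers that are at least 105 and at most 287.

The n-th pentagonal number is n(3n−1)/2.
Smallest index with value ≥ 105: n = 9 (giving 117).
Largest index with value ≤ 287: n = 14 (giving 287).
Indices 9 through 14: 6 terms.

6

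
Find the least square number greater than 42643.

Solve n² > 42643 for integer n.
The largest n with value ≤ 42643 is 206 (since 42436 ≤ 42643 < 42849), so the first above is n = 207, value 42849.

42849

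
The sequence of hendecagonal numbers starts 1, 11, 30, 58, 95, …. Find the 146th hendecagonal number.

95411

The 146th hendecagonal number is n(9n−7)/2 with n = 146.
146·(9·146 − 7)/2 = 146·1307/2 = 95411.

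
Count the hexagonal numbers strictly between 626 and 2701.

19

The n-th hexagonal number is n(2n−1).
Smallest index with value > 626: n = 18 (giving 630).
Largest index with value < 2701: n = 36 (giving 2556).
Indices 18 through 36: 19 terms.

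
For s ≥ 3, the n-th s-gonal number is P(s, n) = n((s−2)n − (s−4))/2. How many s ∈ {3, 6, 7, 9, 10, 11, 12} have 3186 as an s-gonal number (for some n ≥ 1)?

s = 3: P(3, 79) = 3160 and P(3, 80) = 3240; 3186 is not s-gonal.
s = 6: P(6, 40) = 3160 and P(6, 41) = 3321; 3186 is not s-gonal.
s = 7: P(7, 36) = 3186. ✓
s = 9: P(9, 30) = 3075 and P(9, 31) = 3286; 3186 is not s-gonal.
s = 10: P(10, 28) = 3052 and P(10, 29) = 3277; 3186 is not s-gonal.
s = 11: P(11, 27) = 3186. ✓
s = 12: P(12, 25) = 3025 and P(12, 26) = 3276; 3186 is not s-gonal.
Hits: s ∈ {7, 11} → 2.

2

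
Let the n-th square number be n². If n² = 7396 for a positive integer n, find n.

86

We need n² = 7396, so n = √7396 = 86.
Check: 86² = 7396. ✓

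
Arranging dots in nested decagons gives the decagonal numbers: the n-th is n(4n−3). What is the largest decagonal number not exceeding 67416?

67210

Solve n(4n−3) ≤ 67416 for integer n.
n = 130 gives 67210 ≤ 67416, while n = 131 gives 68251 > 67416; so the answer is 67210.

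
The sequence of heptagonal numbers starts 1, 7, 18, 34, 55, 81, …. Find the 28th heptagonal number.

1918

28·(5·28 − 3)/2 = 28·137/2 = 1918.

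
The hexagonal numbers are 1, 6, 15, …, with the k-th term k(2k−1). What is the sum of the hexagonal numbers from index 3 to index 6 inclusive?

Σ i(2i−1) = 2Σi² − Σi over i = 3..6.
Σi = 21 − 3 = 18 and Σi² = 91 − 5 = 86.
2·86 − 1·18 = 154.

154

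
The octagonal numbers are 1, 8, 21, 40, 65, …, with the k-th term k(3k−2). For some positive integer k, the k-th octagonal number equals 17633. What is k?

Set n(3n−2) = 17633, giving 3n² − 2n − 17633 = 0.
The discriminant is 4 + 12·17633 = 211600, and √211600 = 460.
So n = (2 + 460) / 6 = 462/6 = 77.

77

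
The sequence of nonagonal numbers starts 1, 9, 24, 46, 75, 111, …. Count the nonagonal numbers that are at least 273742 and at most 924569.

The n-th nonagonal number is n(7n−5)/2.
Smallest index with value ≥ 273742: n = 281 (giving 275661).
Largest index with value ≤ 924569: n = 514 (giving 923401).
Indices 281 through 514: 234 terms.

234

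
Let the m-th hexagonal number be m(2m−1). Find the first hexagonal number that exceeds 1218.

Solve n(2n−1) > 1218 for integer n.
The largest n with value ≤ 1218 is 24 (since 1128 ≤ 1218 < 1225), so the first above is n = 25, value 1225.

1225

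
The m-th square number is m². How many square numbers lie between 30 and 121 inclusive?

6

The n-th square number is n².
Smallest index with value ≥ 30: n = 6 (giving 36).
Largest index with value ≤ 121: n = 11 (giving 121).
Indices 6 through 11: 6 terms.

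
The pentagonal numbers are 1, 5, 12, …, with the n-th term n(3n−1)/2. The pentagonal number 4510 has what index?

55

Set n(3n−1)/2 = 4510, giving 3n² − n − 9020 = 0.
The discriminant is 1 + 24·4510 = 108241, and √108241 = 329.
So n = (1 + 329) / 6 = 330/6 = 55.
Check: 55·(3·55 − 1)/2 = 4510. ✓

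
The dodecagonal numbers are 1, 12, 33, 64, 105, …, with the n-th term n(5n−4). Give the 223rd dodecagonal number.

247753

The 223rd dodecagonal number is n(5n−4) with n = 223.
223·(5·223 − 4) = 223·1111 = 247753.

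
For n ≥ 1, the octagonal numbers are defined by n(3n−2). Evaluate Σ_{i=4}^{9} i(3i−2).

735

Σ i(3i−2) = 3Σi² − 2Σi over i = 4..9.
Σi = 45 − 6 = 39 and Σi² = 285 − 14 = 271.
3·271 − 2·39 = 735.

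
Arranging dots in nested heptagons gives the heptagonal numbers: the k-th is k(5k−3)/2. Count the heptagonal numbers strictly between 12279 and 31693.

42

The n-th heptagonal number is n(5n−3)/2.
Smallest index with value > 12279: n = 71 (giving 12496).
Largest index with value < 31693: n = 112 (giving 31192).
Indices 71 through 112: 42 terms.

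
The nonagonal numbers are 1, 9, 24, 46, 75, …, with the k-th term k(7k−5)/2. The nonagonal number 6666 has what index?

44

Set n(7n−5)/2 = 6666, giving 7n² − 5n − 13332 = 0.
So n = (5 + 611) / 14 = 616/14 = 44.
Check: 44·(7·44 − 5)/2 = 6666. ✓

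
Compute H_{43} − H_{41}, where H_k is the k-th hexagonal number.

43·(2·43 − 1) = 3655 and 41·(2·41 − 1) = 3321.
Difference: 3655 − 3321 = 334.

334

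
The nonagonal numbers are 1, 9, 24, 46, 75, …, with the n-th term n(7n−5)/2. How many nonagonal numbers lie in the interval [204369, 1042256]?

The n-th nonagonal number is n(7n−5)/2.
Smallest index with value ≥ 204369: n = 242 (giving 204369).
Largest index with value ≤ 1042256: n = 546 (giving 1042041).
Indices 242 through 546: 305 terms.

305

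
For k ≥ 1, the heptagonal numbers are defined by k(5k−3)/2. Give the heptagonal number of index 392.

392·(5·392 − 3)/2 = 392·1957/2 = 383572.

383572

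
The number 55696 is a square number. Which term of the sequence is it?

236

We need n² = 55696, so n = √55696 = 236.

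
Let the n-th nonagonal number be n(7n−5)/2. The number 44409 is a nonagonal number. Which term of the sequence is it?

113

Set n(7n−5)/2 = 44409, giving 7n² − 5n − 88818 = 0.
So n = (5 + 1577) / 14 = 1582/14 = 113.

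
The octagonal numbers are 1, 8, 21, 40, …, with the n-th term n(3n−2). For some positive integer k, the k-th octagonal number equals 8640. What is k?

54

Set n(3n−2) = 8640, giving 3n² − 2n − 8640 = 0.
The discriminant is 4 + 12·8640 = 103684, and √103684 = 322.
So n = (2 + 322) / 6 = 324/6 = 54.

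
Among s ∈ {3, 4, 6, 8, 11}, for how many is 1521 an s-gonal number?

1

s = 3: P(3, 54) = 1485 and P(3, 55) = 1540; 1521 is not s-gonal.
s = 4: P(4, 39) = 1521. ✓
s = 6: P(6, 27) = 1431 and P(6, 28) = 1540; 1521 is not s-gonal.
s = 8: P(8, 22) = 1408 and P(8, 23) = 1541; 1521 is not s-gonal.
s = 11: P(11, 18) = 1395 and P(11, 19) = 1558; 1521 is not s-gonal.
Hits: s ∈ {4} → 1.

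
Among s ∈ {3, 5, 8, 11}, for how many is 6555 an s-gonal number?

1

s = 3: P(3, 114) = 6555. ✓
s = 5: P(5, 66) = 6501 and P(5, 67) = 6700; 6555 is not s-gonal.
s = 8: P(8, 47) = 6533 and P(8, 48) = 6816; 6555 is not s-gonal.
s = 11: P(11, 38) = 6365 and P(11, 39) = 6708; 6555 is not s-gonal.
Hits: s ∈ {3} → 1.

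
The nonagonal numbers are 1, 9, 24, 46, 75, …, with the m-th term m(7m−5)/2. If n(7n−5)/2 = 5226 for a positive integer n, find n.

39

Set n(7n−5)/2 = 5226, giving 7n² − 5n − 10452 = 0.
The discriminant is 25 + 56·5226 = 292681, and √292681 = 541.
So n = (5 + 541) / 14 = 546/14 = 39.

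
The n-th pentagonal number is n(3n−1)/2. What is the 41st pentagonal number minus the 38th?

354

41·(3·41 − 1)/2 = 2501 and 38·(3·38 − 1)/2 = 2147.
Difference: 2501 − 2147 = 354.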